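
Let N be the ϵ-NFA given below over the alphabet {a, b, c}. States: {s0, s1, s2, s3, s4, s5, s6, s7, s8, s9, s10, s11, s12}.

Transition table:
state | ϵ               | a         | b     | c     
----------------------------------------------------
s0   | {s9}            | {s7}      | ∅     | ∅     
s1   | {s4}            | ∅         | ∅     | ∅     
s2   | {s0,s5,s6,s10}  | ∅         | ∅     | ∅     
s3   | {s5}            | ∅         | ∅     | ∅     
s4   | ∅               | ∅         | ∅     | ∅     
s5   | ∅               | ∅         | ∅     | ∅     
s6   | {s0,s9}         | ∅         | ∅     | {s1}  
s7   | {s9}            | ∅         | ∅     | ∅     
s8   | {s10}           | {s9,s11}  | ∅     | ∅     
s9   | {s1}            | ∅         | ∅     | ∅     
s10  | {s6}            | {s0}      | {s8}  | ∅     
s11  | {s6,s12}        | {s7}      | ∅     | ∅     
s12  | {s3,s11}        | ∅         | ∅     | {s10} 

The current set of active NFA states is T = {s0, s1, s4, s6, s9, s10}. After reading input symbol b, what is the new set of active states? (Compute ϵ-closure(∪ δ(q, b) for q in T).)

s10 on b → {s8}.
No b-transition from s0, s1, s4, s6, s9.
Union after reading b: {s8}.
Now take the ϵ-closure:
From s8 via ϵ: add s10.
From s10 via ϵ: add s6.
From s6 via ϵ: add s0, s9.
From s9 via ϵ: add s1.
From s1 via ϵ: add s4.
No new states can be added; the closed set is {s0, s1, s4, s6, s8, s9, s10}.

{s0, s1, s4, s6, s8, s9, s10}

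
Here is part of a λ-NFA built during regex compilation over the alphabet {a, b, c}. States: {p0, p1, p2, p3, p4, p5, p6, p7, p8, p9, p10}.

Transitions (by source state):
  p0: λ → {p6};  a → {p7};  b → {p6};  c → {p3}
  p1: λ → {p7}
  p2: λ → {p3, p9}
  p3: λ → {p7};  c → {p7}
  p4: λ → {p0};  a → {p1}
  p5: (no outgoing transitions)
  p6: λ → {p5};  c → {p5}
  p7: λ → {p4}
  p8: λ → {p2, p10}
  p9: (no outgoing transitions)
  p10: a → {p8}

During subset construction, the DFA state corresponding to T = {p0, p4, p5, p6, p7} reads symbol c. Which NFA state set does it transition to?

{p0, p3, p4, p5, p6, p7}

p0 on c → {p3}.
p6 on c → {p5}.
No c-transition from p4, p5, p7.
Union after reading c: {p3, p5}.
Now take the λ-closure:
From p3 via λ: add p7.
From p7 via λ: add p4.
From p4 via λ: add p0.
From p0 via λ: add p6.
No new states can be added; the closed set is {p0, p3, p4, p5, p6, p7}.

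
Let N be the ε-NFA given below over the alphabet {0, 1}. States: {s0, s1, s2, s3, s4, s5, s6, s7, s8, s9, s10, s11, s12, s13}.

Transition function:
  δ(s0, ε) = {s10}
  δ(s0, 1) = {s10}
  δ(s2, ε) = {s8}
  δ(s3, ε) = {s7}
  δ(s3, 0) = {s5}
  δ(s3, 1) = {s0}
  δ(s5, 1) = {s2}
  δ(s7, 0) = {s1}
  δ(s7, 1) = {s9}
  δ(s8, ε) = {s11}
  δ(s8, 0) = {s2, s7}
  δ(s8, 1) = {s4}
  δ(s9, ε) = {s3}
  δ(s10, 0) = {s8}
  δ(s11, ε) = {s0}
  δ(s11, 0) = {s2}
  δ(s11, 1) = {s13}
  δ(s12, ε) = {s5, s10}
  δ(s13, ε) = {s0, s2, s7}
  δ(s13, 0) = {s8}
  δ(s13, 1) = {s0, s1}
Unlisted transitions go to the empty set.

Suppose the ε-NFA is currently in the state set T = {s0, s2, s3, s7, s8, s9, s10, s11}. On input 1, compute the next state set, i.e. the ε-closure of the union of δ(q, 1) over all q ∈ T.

s0 on 1 → {s10}.
s3 on 1 → {s0}.
s7 on 1 → {s9}.
s8 on 1 → {s4}.
s11 on 1 → {s13}.
No 1-transition from s2, s9, s10.
Union after reading 1: {s0, s4, s9, s10, s13}.
Now take the ε-closure:
From s9 via ε: add s3.
From s13 via ε: add s2, s7.
From s2 via ε: add s8.
From s8 via ε: add s11.
No new states can be added; the closed set is {s0, s2, s3, s4, s7, s8, s9, s10, s11, s13}.

{s0, s2, s3, s4, s7, s8, s9, s10, s11, s13}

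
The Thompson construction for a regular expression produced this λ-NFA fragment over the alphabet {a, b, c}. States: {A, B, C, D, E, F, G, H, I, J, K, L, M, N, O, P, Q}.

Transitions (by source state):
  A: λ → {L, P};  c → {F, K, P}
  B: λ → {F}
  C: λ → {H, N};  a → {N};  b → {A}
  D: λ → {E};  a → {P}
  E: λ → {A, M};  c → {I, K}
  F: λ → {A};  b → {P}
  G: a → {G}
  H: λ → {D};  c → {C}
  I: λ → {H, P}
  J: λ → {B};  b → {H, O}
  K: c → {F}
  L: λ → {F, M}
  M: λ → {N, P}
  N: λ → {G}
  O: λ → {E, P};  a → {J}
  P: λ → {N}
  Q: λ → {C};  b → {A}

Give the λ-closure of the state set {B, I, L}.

{A, B, D, E, F, G, H, I, L, M, N, P}

Start with {B, I, L}.
From B via λ: add F.
From I via λ: add H, P.
From L via λ: add M.
From F via λ: add A.
From H via λ: add D.
From M via λ: add N.
From D via λ: add E.
From N via λ: add G.
No new states can be added; the closed set is {A, B, D, E, F, G, H, I, L, M, N, P}.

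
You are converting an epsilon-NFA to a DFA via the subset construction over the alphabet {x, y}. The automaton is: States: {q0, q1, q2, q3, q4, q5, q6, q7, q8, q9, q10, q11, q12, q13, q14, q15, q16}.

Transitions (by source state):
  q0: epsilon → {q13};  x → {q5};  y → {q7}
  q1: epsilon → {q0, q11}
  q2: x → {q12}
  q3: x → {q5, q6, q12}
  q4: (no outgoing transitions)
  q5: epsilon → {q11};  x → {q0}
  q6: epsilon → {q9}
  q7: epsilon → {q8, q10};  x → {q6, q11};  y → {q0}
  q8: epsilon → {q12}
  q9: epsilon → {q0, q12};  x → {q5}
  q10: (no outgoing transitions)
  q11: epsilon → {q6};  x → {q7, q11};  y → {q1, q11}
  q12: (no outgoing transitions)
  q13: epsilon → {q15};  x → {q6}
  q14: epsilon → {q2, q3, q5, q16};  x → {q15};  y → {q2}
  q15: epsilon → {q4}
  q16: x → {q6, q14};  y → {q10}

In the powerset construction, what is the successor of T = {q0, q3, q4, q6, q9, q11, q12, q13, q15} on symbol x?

{q0, q4, q5, q6, q7, q8, q9, q10, q11, q12, q13, q15}

q0 on x → {q5}.
q3 on x → {q5, q6, q12}.
q9 on x → {q5}.
q11 on x → {q7, q11}.
q13 on x → {q6}.
No x-transition from q4, q6, q12, q15.
Union after reading x: {q5, q6, q7, q11, q12}.
Now take the epsilon-closure:
From q6 via epsilon: add q9.
From q7 via epsilon: add q8, q10.
From q9 via epsilon: add q0.
From q0 via epsilon: add q13.
From q13 via epsilon: add q15.
From q15 via epsilon: add q4.
No new states can be added; the closed set is {q0, q4, q5, q6, q7, q8, q9, q10, q11, q12, q13, q15}.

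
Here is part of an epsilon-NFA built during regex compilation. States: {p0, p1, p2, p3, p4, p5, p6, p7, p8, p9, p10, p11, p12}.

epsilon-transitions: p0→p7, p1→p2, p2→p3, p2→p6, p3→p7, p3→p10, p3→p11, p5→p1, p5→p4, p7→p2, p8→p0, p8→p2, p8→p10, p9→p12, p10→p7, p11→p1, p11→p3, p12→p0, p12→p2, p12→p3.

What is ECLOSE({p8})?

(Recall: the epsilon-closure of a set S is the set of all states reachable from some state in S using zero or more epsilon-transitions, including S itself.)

{p0, p1, p2, p3, p6, p7, p8, p10, p11}

Start with {p8}.
From p8 via epsilon: add p0, p2, p10.
From p0 via epsilon: add p7.
From p2 via epsilon: add p3, p6.
From p3 via epsilon: add p11.
From p11 via epsilon: add p1.
No new states can be added; the closed set is {p0, p1, p2, p3, p6, p7, p8, p10, p11}.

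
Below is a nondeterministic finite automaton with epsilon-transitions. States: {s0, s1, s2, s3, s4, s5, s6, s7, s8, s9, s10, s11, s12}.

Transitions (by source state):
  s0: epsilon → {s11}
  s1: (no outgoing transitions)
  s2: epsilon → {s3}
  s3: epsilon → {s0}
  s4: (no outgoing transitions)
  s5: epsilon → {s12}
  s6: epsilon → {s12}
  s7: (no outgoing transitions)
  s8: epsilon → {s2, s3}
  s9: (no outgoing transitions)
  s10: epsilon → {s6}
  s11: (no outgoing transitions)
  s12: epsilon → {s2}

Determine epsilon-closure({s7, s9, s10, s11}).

Start with {s7, s9, s10, s11}.
From s10 via epsilon: add s6.
From s6 via epsilon: add s12.
From s12 via epsilon: add s2.
From s2 via epsilon: add s3.
From s3 via epsilon: add s0.
No new states can be added; the closed set is {s0, s2, s3, s6, s7, s9, s10, s11, s12}.

{s0, s2, s3, s6, s7, s9, s10, s11, s12}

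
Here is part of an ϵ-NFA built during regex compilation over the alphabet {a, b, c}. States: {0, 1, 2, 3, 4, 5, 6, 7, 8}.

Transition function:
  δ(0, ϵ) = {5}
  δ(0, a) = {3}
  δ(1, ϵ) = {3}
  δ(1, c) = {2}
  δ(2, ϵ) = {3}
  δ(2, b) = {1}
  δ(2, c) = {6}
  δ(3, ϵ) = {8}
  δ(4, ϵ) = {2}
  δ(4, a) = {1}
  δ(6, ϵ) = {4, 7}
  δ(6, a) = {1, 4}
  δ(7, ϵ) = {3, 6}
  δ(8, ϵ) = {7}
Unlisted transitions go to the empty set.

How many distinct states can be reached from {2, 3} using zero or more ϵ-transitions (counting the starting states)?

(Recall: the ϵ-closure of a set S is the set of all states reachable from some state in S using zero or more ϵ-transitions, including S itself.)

6

Start with {2, 3}.
From 3 via ϵ: add 8.
From 8 via ϵ: add 7.
From 7 via ϵ: add 6.
From 6 via ϵ: add 4.
ϵ-closure = {2, 3, 4, 6, 7, 8}, which has 6 states.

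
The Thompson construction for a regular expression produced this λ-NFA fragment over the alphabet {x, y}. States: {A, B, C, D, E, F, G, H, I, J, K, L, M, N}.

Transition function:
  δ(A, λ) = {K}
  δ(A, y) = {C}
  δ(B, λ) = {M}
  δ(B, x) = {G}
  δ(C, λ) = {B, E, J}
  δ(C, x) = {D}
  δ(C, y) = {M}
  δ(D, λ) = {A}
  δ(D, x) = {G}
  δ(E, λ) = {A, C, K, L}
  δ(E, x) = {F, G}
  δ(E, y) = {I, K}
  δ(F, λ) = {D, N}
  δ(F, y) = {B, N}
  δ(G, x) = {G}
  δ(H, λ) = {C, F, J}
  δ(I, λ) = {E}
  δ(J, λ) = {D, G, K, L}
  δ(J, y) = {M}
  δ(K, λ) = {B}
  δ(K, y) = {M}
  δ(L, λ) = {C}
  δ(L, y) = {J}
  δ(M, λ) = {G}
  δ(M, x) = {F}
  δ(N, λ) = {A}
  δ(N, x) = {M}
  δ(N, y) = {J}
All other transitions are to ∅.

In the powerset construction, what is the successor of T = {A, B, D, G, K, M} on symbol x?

B on x → {G}.
D on x → {G}.
G on x → {G}.
M on x → {F}.
No x-transition from A, K.
Union after reading x: {F, G}.
Now take the λ-closure:
From F via λ: add D, N.
From D via λ: add A.
From A via λ: add K.
From K via λ: add B.
From B via λ: add M.
No new states can be added; the closed set is {A, B, D, F, G, K, M, N}.

{A, B, D, F, G, K, M, N}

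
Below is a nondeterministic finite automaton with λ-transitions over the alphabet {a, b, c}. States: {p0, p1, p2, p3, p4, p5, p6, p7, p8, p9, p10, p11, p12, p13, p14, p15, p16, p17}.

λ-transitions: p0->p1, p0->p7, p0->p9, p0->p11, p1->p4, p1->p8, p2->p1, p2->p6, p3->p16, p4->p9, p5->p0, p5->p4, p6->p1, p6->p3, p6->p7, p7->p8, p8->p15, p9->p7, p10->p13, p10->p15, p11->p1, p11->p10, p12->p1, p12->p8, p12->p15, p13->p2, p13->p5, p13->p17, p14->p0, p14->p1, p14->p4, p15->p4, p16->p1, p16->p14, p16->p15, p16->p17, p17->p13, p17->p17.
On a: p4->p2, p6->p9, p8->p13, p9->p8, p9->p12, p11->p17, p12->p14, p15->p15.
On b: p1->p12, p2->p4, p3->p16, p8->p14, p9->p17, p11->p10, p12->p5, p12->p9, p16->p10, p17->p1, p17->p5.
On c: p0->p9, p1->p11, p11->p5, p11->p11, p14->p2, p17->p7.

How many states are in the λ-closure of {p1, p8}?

Start with {p1, p8}.
From p1 via λ: add p4.
From p8 via λ: add p15.
From p4 via λ: add p9.
From p9 via λ: add p7.
λ-closure = {p1, p4, p7, p8, p9, p15}, which has 6 states.

6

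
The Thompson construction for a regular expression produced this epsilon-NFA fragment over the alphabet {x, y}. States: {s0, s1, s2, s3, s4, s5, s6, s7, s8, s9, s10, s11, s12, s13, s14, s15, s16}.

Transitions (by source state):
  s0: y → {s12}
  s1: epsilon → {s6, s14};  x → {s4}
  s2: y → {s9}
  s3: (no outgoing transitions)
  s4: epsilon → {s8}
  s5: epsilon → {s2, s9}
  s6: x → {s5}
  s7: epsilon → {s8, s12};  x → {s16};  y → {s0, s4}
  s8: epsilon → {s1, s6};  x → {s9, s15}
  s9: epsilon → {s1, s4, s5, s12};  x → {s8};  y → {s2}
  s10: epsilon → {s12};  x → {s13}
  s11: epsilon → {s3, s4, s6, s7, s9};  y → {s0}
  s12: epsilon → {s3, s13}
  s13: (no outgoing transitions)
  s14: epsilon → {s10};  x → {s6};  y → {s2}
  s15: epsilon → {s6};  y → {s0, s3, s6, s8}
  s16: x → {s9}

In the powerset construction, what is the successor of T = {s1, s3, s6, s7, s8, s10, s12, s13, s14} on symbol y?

s7 on y → {s0, s4}.
s14 on y → {s2}.
No y-transition from s1, s3, s6, s8, s10, s12, s13.
Union after reading y: {s0, s2, s4}.
Now take the epsilon-closure:
From s4 via epsilon: add s8.
From s8 via epsilon: add s1, s6.
From s1 via epsilon: add s14.
From s14 via epsilon: add s10.
From s10 via epsilon: add s12.
From s12 via epsilon: add s3, s13.
No new states can be added; the closed set is {s0, s1, s2, s3, s4, s6, s8, s10, s12, s13, s14}.

{s0, s1, s2, s3, s4, s6, s8, s10, s12, s13, s14}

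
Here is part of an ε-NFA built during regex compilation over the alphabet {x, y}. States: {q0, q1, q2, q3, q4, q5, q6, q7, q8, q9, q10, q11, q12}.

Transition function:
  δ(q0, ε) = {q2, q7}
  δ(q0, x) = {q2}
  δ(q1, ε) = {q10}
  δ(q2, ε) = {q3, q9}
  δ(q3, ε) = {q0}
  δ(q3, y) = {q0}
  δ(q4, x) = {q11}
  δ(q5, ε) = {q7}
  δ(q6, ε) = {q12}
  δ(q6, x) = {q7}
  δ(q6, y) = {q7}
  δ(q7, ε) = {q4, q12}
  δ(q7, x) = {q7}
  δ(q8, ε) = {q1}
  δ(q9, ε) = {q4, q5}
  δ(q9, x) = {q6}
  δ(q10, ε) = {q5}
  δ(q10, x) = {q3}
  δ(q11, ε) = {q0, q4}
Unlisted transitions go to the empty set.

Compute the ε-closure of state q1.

Start with {q1}.
From q1 via ε: add q10.
From q10 via ε: add q5.
From q5 via ε: add q7.
From q7 via ε: add q4, q12.
No new states can be added; the closed set is {q1, q4, q5, q7, q10, q12}.

{q1, q4, q5, q7, q10, q12}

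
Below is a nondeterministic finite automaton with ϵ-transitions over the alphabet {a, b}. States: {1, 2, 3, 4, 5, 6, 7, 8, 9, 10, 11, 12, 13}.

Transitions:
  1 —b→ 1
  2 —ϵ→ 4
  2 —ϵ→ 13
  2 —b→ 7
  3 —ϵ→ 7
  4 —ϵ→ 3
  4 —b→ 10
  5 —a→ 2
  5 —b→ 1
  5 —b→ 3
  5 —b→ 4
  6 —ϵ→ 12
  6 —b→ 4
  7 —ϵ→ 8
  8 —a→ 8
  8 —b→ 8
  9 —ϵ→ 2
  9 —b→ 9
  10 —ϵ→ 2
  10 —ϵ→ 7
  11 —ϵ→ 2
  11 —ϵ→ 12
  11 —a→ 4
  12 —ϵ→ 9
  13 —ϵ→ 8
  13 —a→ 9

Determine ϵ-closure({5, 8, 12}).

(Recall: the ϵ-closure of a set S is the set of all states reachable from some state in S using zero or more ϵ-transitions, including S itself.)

Start with {5, 8, 12}.
From 12 via ϵ: add 9.
From 9 via ϵ: add 2.
From 2 via ϵ: add 4, 13.
From 4 via ϵ: add 3.
From 3 via ϵ: add 7.
No new states can be added; the closed set is {2, 3, 4, 5, 7, 8, 9, 12, 13}.

{2, 3, 4, 5, 7, 8, 9, 12, 13}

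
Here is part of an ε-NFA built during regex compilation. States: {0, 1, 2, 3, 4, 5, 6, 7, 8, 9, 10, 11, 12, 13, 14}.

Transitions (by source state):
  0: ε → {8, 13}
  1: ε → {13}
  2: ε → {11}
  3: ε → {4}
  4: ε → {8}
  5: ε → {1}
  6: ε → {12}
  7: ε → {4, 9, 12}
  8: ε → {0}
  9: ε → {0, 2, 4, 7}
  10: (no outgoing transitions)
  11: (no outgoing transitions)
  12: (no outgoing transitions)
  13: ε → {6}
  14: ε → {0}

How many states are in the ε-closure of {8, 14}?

Start with {8, 14}.
From 8 via ε: add 0.
From 0 via ε: add 13.
From 13 via ε: add 6.
From 6 via ε: add 12.
ε-closure = {0, 6, 8, 12, 13, 14}, which has 6 states.

6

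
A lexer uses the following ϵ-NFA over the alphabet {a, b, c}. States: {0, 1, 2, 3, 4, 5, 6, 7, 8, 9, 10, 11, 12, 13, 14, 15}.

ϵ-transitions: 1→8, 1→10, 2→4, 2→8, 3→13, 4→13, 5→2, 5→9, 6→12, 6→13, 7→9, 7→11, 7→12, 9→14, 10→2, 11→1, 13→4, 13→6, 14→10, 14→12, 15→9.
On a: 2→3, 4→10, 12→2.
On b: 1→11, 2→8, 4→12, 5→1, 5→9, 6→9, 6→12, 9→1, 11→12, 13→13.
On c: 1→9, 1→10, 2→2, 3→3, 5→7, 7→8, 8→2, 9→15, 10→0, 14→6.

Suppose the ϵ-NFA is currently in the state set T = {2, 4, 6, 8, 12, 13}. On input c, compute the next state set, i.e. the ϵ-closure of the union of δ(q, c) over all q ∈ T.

2 on c → {2}.
8 on c → {2}.
No c-transition from 4, 6, 12, 13.
Union after reading c: {2}.
Now take the ϵ-closure:
From 2 via ϵ: add 4, 8.
From 4 via ϵ: add 13.
From 13 via ϵ: add 6.
From 6 via ϵ: add 12.
No new states can be added; the closed set is {2, 4, 6, 8, 12, 13}.

{2, 4, 6, 8, 12, 13}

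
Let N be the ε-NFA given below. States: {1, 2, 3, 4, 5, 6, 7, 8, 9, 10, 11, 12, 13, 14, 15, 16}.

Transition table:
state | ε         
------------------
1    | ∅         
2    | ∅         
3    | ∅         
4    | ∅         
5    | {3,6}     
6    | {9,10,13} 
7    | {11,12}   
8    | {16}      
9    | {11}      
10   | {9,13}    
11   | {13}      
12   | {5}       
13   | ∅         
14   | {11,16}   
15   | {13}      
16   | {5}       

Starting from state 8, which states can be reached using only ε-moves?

Start with {8}.
From 8 via ε: add 16.
From 16 via ε: add 5.
From 5 via ε: add 3, 6.
From 6 via ε: add 9, 10, 13.
From 9 via ε: add 11.
No new states can be added; the closed set is {3, 5, 6, 8, 9, 10, 11, 13, 16}.

{3, 5, 6, 8, 9, 10, 11, 13, 16}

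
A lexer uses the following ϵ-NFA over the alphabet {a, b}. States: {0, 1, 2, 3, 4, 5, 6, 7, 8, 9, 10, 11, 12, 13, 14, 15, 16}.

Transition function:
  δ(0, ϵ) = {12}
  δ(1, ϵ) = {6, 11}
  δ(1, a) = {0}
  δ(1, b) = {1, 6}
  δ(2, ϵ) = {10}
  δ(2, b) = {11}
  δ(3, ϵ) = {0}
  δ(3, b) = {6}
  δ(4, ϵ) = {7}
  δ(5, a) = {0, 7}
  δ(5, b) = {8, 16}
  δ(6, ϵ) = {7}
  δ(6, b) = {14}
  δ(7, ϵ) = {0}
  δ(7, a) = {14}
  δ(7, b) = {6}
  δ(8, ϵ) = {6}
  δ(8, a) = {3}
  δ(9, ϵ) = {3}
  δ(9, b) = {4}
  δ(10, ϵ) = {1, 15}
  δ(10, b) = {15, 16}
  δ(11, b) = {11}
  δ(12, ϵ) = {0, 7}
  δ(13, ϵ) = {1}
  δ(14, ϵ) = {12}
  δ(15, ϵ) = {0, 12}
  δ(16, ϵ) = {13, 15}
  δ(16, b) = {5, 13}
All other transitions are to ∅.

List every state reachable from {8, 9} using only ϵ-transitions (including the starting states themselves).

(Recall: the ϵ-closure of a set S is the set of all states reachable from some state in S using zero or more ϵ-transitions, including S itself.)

Start with {8, 9}.
From 8 via ϵ: add 6.
From 9 via ϵ: add 3.
From 3 via ϵ: add 0.
From 6 via ϵ: add 7.
From 0 via ϵ: add 12.
No new states can be added; the closed set is {0, 3, 6, 7, 8, 9, 12}.

{0, 3, 6, 7, 8, 9, 12}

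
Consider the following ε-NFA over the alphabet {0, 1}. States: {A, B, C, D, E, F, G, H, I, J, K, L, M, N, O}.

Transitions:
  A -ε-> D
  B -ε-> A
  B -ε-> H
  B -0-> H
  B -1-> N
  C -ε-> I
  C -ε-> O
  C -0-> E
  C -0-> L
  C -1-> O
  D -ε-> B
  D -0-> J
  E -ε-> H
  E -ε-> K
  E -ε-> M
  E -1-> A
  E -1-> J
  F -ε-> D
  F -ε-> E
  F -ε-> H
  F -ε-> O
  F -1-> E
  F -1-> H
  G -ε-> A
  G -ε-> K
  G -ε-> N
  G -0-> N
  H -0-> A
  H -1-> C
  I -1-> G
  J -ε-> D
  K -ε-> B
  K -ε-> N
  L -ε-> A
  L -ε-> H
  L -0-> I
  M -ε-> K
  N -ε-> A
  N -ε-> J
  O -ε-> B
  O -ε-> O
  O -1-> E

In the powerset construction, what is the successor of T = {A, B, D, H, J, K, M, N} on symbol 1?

{A, B, C, D, H, I, J, N, O}

B on 1 → {N}.
H on 1 → {C}.
No 1-transition from A, D, J, K, M, N.
Union after reading 1: {C, N}.
Now take the ε-closure:
From C via ε: add I, O.
From N via ε: add A, J.
From A via ε: add D.
From O via ε: add B.
From B via ε: add H.
No new states can be added; the closed set is {A, B, C, D, H, I, J, N, O}.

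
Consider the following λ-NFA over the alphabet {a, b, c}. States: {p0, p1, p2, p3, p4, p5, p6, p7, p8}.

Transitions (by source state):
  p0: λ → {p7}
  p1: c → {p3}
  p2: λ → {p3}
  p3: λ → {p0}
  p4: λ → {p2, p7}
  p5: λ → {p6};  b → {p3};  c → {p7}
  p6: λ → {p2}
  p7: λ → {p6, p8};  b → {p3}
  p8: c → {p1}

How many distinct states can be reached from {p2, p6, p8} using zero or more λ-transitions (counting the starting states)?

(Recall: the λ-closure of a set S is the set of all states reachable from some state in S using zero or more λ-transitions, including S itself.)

Start with {p2, p6, p8}.
From p2 via λ: add p3.
From p3 via λ: add p0.
From p0 via λ: add p7.
λ-closure = {p0, p2, p3, p6, p7, p8}, which has 6 states.

6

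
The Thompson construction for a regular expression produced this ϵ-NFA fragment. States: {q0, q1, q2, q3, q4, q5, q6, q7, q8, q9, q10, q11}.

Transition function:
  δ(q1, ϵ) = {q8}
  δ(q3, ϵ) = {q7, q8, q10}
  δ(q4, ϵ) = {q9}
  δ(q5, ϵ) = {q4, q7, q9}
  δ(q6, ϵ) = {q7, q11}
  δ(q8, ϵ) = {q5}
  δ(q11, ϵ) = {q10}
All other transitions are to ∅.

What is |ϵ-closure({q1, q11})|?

8

Start with {q1, q11}.
From q1 via ϵ: add q8.
From q11 via ϵ: add q10.
From q8 via ϵ: add q5.
From q5 via ϵ: add q4, q7, q9.
ϵ-closure = {q1, q4, q5, q7, q8, q9, q10, q11}, which has 8 states.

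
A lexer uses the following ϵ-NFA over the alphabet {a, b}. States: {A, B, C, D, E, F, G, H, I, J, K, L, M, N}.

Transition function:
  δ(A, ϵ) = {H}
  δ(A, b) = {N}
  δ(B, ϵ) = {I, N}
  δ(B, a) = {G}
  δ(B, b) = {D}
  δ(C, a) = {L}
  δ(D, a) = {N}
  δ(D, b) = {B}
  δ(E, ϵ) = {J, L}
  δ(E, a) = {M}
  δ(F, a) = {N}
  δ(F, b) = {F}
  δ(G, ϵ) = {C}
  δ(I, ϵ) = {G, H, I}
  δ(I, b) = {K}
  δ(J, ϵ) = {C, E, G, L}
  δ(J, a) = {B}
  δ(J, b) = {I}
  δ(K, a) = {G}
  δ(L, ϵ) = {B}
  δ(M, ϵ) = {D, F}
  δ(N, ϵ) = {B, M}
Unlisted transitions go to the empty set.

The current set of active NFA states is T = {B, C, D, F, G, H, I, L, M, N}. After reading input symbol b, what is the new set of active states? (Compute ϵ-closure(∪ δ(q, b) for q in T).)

B on b → {D}.
D on b → {B}.
F on b → {F}.
I on b → {K}.
No b-transition from C, G, H, L, M, N.
Union after reading b: {B, D, F, K}.
Now take the ϵ-closure:
From B via ϵ: add I, N.
From I via ϵ: add G, H.
From N via ϵ: add M.
From G via ϵ: add C.
No new states can be added; the closed set is {B, C, D, F, G, H, I, K, M, N}.

{B, C, D, F, G, H, I, K, M, N}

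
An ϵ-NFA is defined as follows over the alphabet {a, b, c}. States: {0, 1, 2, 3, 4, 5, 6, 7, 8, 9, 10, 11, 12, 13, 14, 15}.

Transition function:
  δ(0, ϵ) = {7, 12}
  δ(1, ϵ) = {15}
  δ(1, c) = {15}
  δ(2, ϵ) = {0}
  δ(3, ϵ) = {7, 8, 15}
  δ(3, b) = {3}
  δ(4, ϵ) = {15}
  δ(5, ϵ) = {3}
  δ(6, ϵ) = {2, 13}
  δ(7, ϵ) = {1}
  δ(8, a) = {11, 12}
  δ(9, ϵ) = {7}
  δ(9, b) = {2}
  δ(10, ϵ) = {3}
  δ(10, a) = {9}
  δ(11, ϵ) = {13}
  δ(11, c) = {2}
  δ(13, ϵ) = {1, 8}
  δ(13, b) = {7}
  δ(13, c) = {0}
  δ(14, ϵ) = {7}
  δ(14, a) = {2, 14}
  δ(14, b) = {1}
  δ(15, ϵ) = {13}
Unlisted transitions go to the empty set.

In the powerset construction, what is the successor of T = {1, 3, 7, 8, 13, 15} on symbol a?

{1, 8, 11, 12, 13, 15}

8 on a → {11, 12}.
No a-transition from 1, 3, 7, 13, 15.
Union after reading a: {11, 12}.
Now take the ϵ-closure:
From 11 via ϵ: add 13.
From 13 via ϵ: add 1, 8.
From 1 via ϵ: add 15.
No new states can be added; the closed set is {1, 8, 11, 12, 13, 15}.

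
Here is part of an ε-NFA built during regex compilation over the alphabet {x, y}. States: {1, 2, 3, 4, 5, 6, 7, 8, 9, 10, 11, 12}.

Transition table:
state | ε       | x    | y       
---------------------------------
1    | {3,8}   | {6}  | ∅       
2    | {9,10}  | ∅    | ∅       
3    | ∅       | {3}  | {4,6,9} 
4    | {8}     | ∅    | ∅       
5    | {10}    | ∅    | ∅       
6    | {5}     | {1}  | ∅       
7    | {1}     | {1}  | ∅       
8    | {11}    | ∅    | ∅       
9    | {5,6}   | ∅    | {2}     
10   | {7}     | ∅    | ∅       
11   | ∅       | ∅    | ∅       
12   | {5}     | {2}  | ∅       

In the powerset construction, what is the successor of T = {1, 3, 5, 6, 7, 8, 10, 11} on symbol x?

1 on x → {6}.
3 on x → {3}.
6 on x → {1}.
7 on x → {1}.
No x-transition from 5, 8, 10, 11.
Union after reading x: {1, 3, 6}.
Now take the ε-closure:
From 1 via ε: add 8.
From 6 via ε: add 5.
From 5 via ε: add 10.
From 8 via ε: add 11.
From 10 via ε: add 7.
No new states can be added; the closed set is {1, 3, 5, 6, 7, 8, 10, 11}.

{1, 3, 5, 6, 7, 8, 10, 11}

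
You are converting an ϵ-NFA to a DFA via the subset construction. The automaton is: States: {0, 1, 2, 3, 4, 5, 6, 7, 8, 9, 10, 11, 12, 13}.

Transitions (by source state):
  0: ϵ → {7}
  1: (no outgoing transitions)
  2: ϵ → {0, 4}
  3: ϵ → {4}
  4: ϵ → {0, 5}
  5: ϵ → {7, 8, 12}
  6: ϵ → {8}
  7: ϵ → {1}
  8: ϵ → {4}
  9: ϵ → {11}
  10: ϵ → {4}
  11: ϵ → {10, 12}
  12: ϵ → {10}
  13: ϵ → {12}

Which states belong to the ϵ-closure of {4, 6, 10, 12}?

Start with {4, 6, 10, 12}.
From 4 via ϵ: add 0, 5.
From 6 via ϵ: add 8.
From 0 via ϵ: add 7.
From 7 via ϵ: add 1.
No new states can be added; the closed set is {0, 1, 4, 5, 6, 7, 8, 10, 12}.

{0, 1, 4, 5, 6, 7, 8, 10, 12}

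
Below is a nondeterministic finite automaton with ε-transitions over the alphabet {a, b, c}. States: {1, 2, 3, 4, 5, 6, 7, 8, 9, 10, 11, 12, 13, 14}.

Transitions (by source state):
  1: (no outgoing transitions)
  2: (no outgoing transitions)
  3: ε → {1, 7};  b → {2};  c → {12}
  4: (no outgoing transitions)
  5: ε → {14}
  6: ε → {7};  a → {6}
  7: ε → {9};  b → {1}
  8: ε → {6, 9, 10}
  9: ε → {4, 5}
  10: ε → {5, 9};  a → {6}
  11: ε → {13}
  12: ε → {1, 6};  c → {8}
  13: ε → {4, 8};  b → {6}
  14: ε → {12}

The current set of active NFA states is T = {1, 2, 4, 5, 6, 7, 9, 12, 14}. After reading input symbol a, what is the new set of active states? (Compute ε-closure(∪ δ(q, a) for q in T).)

6 on a → {6}.
No a-transition from 1, 2, 4, 5, 7, 9, 12, 14.
Union after reading a: {6}.
Now take the ε-closure:
From 6 via ε: add 7.
From 7 via ε: add 9.
From 9 via ε: add 4, 5.
From 5 via ε: add 14.
From 14 via ε: add 12.
From 12 via ε: add 1.
No new states can be added; the closed set is {1, 4, 5, 6, 7, 9, 12, 14}.

{1, 4, 5, 6, 7, 9, 12, 14}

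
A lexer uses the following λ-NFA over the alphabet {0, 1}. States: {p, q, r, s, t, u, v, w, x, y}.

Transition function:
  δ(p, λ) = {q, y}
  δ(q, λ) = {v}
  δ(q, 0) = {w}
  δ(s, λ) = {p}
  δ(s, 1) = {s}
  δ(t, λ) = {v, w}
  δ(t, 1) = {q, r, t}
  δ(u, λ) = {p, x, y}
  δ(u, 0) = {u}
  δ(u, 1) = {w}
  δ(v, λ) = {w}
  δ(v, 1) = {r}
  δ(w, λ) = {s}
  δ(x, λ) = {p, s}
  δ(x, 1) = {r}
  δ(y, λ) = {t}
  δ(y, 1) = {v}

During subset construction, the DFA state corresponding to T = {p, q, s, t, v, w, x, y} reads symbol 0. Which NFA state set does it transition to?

{p, q, s, t, v, w, y}

q on 0 → {w}.
No 0-transition from p, s, t, v, w, x, y.
Union after reading 0: {w}.
Now take the λ-closure:
From w via λ: add s.
From s via λ: add p.
From p via λ: add q, y.
From q via λ: add v.
From y via λ: add t.
No new states can be added; the closed set is {p, q, s, t, v, w, y}.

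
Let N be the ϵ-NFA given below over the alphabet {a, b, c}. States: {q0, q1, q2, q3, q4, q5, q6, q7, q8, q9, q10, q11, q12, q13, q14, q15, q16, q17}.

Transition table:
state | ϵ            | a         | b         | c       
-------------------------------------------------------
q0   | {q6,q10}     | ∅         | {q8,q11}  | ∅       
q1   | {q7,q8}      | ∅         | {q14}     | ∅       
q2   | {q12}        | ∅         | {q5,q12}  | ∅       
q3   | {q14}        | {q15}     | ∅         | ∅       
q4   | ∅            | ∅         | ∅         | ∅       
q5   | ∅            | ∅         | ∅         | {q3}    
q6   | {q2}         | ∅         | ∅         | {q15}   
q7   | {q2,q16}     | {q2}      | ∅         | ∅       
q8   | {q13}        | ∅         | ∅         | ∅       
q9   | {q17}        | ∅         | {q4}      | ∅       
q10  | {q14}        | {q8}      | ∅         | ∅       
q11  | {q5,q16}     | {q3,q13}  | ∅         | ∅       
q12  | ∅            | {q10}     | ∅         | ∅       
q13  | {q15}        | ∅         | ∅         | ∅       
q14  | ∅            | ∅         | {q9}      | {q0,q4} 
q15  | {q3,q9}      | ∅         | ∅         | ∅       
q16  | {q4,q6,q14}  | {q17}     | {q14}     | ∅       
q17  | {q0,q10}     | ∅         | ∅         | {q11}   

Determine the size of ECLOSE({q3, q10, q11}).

10

Start with {q3, q10, q11}.
From q3 via ϵ: add q14.
From q11 via ϵ: add q5, q16.
From q16 via ϵ: add q4, q6.
From q6 via ϵ: add q2.
From q2 via ϵ: add q12.
ϵ-closure = {q2, q3, q4, q5, q6, q10, q11, q12, q14, q16}, which has 10 states.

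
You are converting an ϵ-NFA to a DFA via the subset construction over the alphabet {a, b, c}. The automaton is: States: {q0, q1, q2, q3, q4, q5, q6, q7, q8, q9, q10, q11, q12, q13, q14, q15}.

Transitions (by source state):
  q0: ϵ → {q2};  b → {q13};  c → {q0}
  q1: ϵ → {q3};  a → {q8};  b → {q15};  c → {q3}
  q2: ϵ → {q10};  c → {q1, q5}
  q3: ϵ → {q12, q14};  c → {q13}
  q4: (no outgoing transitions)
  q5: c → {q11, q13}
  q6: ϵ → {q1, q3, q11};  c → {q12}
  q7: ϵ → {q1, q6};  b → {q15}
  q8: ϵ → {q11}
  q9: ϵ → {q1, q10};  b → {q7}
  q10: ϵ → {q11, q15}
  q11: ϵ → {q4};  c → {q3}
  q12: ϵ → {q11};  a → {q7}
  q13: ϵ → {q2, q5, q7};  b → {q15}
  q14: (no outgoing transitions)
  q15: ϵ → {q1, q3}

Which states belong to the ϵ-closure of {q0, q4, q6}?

Start with {q0, q4, q6}.
From q0 via ϵ: add q2.
From q6 via ϵ: add q1, q3, q11.
From q2 via ϵ: add q10.
From q3 via ϵ: add q12, q14.
From q10 via ϵ: add q15.
No new states can be added; the closed set is {q0, q1, q2, q3, q4, q6, q10, q11, q12, q14, q15}.

{q0, q1, q2, q3, q4, q6, q10, q11, q12, q14, q15}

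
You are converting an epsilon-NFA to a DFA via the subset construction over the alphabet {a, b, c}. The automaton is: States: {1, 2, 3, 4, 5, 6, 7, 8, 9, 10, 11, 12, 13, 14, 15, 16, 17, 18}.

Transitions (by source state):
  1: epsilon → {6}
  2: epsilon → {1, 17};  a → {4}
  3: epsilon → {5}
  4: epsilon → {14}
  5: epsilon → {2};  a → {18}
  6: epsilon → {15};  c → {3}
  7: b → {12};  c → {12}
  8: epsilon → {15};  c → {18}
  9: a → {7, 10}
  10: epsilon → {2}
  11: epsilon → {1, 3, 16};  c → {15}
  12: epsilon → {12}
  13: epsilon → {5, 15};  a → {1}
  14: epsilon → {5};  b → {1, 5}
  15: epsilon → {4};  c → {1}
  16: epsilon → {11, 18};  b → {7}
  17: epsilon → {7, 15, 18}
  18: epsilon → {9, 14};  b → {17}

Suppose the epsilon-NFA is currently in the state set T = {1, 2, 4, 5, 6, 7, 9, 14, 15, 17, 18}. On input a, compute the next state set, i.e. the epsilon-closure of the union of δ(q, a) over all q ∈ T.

{1, 2, 4, 5, 6, 7, 9, 10, 14, 15, 17, 18}

2 on a → {4}.
5 on a → {18}.
9 on a → {7, 10}.
No a-transition from 1, 4, 6, 7, 14, 15, 17, 18.
Union after reading a: {4, 7, 10, 18}.
Now take the epsilon-closure:
From 4 via epsilon: add 14.
From 10 via epsilon: add 2.
From 18 via epsilon: add 9.
From 2 via epsilon: add 1, 17.
From 14 via epsilon: add 5.
From 1 via epsilon: add 6.
From 17 via epsilon: add 15.
No new states can be added; the closed set is {1, 2, 4, 5, 6, 7, 9, 10, 14, 15, 17, 18}.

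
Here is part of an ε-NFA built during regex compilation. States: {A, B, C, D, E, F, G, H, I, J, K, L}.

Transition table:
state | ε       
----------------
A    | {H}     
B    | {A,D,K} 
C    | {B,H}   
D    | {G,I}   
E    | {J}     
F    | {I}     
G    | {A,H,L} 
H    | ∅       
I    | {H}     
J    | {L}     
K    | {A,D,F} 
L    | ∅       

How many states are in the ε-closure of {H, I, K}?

8

Start with {H, I, K}.
From K via ε: add A, D, F.
From D via ε: add G.
From G via ε: add L.
ε-closure = {A, D, F, G, H, I, K, L}, which has 8 states.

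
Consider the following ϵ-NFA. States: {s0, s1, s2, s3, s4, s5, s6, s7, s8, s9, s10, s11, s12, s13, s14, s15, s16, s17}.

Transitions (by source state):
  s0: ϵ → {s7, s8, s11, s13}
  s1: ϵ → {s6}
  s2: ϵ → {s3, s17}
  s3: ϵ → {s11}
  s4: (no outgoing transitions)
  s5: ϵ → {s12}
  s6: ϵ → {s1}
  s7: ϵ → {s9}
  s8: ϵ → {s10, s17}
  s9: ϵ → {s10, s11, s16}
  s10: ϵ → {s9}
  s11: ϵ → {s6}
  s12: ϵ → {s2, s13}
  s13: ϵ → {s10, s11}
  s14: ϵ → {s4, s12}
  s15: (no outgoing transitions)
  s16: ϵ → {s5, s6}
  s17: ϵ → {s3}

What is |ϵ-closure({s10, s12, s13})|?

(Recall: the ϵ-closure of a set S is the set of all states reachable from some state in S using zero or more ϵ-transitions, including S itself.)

Start with {s10, s12, s13}.
From s10 via ϵ: add s9.
From s12 via ϵ: add s2.
From s13 via ϵ: add s11.
From s2 via ϵ: add s3, s17.
From s9 via ϵ: add s16.
From s11 via ϵ: add s6.
From s6 via ϵ: add s1.
From s16 via ϵ: add s5.
ϵ-closure = {s1, s2, s3, s5, s6, s9, s10, s11, s12, s13, s16, s17}, which has 12 states.

12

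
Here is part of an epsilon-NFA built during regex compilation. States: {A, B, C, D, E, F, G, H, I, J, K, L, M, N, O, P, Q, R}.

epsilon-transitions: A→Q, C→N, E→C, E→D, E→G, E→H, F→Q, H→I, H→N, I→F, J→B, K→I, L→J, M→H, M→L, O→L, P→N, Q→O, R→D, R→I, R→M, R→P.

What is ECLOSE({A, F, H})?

Start with {A, F, H}.
From A via epsilon: add Q.
From H via epsilon: add I, N.
From Q via epsilon: add O.
From O via epsilon: add L.
From L via epsilon: add J.
From J via epsilon: add B.
No new states can be added; the closed set is {A, B, F, H, I, J, L, N, O, Q}.

{A, B, F, H, I, J, L, N, O, Q}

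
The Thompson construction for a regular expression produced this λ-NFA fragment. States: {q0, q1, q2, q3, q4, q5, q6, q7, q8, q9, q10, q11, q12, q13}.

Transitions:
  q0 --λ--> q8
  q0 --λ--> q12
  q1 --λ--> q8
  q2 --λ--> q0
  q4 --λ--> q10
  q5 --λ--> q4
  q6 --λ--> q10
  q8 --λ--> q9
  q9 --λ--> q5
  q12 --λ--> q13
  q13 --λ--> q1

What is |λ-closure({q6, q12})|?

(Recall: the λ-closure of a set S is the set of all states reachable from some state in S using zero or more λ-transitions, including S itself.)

9

Start with {q6, q12}.
From q6 via λ: add q10.
From q12 via λ: add q13.
From q13 via λ: add q1.
From q1 via λ: add q8.
From q8 via λ: add q9.
From q9 via λ: add q5.
From q5 via λ: add q4.
λ-closure = {q1, q4, q5, q6, q8, q9, q10, q12, q13}, which has 9 states.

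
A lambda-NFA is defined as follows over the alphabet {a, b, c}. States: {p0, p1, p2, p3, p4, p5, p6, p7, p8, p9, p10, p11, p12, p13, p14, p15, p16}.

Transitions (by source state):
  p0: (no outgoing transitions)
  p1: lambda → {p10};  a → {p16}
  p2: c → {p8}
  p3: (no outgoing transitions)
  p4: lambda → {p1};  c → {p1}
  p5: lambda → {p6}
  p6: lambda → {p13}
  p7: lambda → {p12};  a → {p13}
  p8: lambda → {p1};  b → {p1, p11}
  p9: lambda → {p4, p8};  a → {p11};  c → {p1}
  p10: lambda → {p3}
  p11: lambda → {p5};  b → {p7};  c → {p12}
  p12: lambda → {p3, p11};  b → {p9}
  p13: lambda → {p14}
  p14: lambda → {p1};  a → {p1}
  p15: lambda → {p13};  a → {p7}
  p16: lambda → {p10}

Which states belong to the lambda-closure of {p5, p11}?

Start with {p5, p11}.
From p5 via lambda: add p6.
From p6 via lambda: add p13.
From p13 via lambda: add p14.
From p14 via lambda: add p1.
From p1 via lambda: add p10.
From p10 via lambda: add p3.
No new states can be added; the closed set is {p1, p3, p5, p6, p10, p11, p13, p14}.

{p1, p3, p5, p6, p10, p11, p13, p14}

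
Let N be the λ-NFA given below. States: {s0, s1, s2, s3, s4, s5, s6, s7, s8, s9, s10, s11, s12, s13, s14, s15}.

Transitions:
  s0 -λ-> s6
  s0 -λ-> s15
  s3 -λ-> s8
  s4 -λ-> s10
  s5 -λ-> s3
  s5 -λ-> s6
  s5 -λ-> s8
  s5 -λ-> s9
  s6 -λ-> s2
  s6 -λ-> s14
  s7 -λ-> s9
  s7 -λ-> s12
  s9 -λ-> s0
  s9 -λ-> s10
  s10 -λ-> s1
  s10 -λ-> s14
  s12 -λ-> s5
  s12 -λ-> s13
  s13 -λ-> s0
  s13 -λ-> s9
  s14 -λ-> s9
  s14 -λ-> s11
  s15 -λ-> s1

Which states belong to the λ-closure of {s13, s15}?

{s0, s1, s2, s6, s9, s10, s11, s13, s14, s15}

Start with {s13, s15}.
From s13 via λ: add s0, s9.
From s15 via λ: add s1.
From s0 via λ: add s6.
From s9 via λ: add s10.
From s6 via λ: add s2, s14.
From s14 via λ: add s11.
No new states can be added; the closed set is {s0, s1, s2, s6, s9, s10, s11, s13, s14, s15}.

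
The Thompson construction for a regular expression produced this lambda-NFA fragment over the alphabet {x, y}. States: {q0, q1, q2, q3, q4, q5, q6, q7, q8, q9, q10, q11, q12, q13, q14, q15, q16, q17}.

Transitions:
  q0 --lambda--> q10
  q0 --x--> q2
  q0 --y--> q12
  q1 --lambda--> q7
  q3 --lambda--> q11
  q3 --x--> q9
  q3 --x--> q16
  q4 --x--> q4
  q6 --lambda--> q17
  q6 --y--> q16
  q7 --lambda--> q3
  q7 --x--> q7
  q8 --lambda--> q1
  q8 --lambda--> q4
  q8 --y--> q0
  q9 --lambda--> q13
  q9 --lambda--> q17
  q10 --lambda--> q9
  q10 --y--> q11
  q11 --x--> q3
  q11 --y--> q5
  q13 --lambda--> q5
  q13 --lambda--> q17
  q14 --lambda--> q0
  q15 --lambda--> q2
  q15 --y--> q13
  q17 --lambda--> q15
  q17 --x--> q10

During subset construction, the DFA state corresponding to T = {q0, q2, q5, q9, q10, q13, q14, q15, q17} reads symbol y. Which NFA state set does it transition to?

{q2, q5, q11, q12, q13, q15, q17}

q0 on y → {q12}.
q10 on y → {q11}.
q15 on y → {q13}.
No y-transition from q2, q5, q9, q13, q14, q17.
Union after reading y: {q11, q12, q13}.
Now take the lambda-closure:
From q13 via lambda: add q5, q17.
From q17 via lambda: add q15.
From q15 via lambda: add q2.
No new states can be added; the closed set is {q2, q5, q11, q12, q13, q15, q17}.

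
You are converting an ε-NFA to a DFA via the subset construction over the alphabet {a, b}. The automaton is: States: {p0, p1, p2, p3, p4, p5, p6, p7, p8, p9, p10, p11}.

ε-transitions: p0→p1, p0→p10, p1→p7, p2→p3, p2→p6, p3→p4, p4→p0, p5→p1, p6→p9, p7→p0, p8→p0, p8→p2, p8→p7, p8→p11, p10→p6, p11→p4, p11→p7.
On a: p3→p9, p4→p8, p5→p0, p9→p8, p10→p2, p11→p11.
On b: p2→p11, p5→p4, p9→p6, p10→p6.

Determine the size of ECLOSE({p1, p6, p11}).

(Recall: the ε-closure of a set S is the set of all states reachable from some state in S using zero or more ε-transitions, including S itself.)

Start with {p1, p6, p11}.
From p1 via ε: add p7.
From p6 via ε: add p9.
From p11 via ε: add p4.
From p4 via ε: add p0.
From p0 via ε: add p10.
ε-closure = {p0, p1, p4, p6, p7, p9, p10, p11}, which has 8 states.

8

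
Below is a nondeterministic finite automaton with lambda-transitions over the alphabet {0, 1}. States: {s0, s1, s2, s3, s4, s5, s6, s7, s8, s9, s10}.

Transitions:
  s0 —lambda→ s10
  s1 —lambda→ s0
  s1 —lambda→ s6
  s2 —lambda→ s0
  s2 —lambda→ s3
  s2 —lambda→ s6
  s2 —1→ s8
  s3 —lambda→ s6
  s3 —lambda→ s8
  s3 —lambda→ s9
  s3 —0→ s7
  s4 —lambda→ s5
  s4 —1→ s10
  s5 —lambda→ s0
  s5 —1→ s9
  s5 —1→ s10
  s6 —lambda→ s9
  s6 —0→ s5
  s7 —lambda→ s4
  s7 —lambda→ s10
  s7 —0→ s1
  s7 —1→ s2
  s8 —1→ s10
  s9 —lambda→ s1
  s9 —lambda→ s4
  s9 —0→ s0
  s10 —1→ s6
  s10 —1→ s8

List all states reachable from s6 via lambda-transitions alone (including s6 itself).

{s0, s1, s4, s5, s6, s9, s10}

Start with {s6}.
From s6 via lambda: add s9.
From s9 via lambda: add s1, s4.
From s1 via lambda: add s0.
From s4 via lambda: add s5.
From s0 via lambda: add s10.
No new states can be added; the closed set is {s0, s1, s4, s5, s6, s9, s10}.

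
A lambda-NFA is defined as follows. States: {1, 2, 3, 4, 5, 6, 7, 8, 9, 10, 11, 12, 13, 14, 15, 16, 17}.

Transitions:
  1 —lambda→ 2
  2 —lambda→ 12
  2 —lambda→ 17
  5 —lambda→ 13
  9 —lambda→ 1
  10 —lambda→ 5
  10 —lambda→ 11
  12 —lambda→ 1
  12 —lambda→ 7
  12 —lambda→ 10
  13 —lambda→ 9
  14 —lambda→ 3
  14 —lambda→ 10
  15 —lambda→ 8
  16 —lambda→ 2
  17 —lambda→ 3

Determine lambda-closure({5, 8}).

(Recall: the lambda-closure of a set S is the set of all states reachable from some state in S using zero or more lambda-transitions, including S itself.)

{1, 2, 3, 5, 7, 8, 9, 10, 11, 12, 13, 17}

Start with {5, 8}.
From 5 via lambda: add 13.
From 13 via lambda: add 9.
From 9 via lambda: add 1.
From 1 via lambda: add 2.
From 2 via lambda: add 12, 17.
From 12 via lambda: add 7, 10.
From 17 via lambda: add 3.
From 10 via lambda: add 11.
No new states can be added; the closed set is {1, 2, 3, 5, 7, 8, 9, 10, 11, 12, 13, 17}.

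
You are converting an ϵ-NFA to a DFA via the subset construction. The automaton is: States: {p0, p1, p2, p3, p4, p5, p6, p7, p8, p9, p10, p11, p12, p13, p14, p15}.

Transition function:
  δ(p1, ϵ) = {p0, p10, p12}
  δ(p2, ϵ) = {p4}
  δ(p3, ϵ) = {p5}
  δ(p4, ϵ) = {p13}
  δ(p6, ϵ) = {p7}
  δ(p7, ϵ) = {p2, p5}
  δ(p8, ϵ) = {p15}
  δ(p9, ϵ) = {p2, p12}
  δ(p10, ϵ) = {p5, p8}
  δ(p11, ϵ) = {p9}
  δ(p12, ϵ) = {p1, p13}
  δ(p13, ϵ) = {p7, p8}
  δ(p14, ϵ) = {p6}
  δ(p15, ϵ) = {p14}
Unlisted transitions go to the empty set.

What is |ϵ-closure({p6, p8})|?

Start with {p6, p8}.
From p6 via ϵ: add p7.
From p8 via ϵ: add p15.
From p7 via ϵ: add p2, p5.
From p15 via ϵ: add p14.
From p2 via ϵ: add p4.
From p4 via ϵ: add p13.
ϵ-closure = {p2, p4, p5, p6, p7, p8, p13, p14, p15}, which has 9 states.

9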